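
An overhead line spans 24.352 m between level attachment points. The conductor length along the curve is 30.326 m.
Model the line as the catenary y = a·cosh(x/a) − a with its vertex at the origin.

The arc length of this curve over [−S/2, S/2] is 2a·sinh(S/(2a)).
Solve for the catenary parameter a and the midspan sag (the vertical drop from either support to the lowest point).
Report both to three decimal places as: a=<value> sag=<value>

seed: a₀ = √(S³/(24(L−S))) = √(24.352³/(24·5.974)) = 10.036071
iter 1: u=1.213224  f(a)=+4.554e-01  f'(a)=-1.375e+00  a ← 10.036071 − (+4.554e-01/-1.375e+00) = 10.367213
iter 2: u=1.174472  f(a)=+2.351e-02  f'(a)=-1.237e+00  a ← 10.367213 − (+2.351e-02/-1.237e+00) = 10.386225
iter 3: u=1.172322  f(a)=+7.021e-05  f'(a)=-1.229e+00  a ← 10.386225 − (+7.021e-05/-1.229e+00) = 10.386282
iter 4: u=1.172316  f(a)=+6.302e-10  f'(a)=-1.229e+00  a ← 10.386282 − (+6.302e-10/-1.229e+00) = 10.386282
iter 5: u=1.172316  f(a)=+3.553e-15  f'(a)=-1.229e+00  a ← 10.386282 − (+3.553e-15/-1.229e+00) = 10.386282
converged: |Δa| < 1e-12 after 5 iterations
sag = a·(cosh(S/(2a)) − 1) = 10.386282·(cosh(1.172316) − 1) = 7.992821
T_max/T_min = cosh(S/(2a)) = 1.769556

a=10.386 sag=7.993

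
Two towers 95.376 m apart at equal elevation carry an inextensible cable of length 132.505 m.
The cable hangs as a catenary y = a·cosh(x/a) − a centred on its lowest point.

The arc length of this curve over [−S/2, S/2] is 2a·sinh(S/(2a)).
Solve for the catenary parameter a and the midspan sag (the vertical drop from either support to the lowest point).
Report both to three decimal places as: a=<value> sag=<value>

a=32.883 sag=41.081

seed: a₀ = √(S³/(24(L−S))) = √(95.376³/(24·37.129)) = 31.203004
iter 1: u=1.528314  f(a)=+4.585e+00  f'(a)=-2.984e+00  a ← 31.203004 − (+4.585e+00/-2.984e+00) = 32.739575
iter 2: u=1.456586  f(a)=+3.605e-01  f'(a)=-2.532e+00  a ← 32.739575 − (+3.605e-01/-2.532e+00) = 32.881951
iter 3: u=1.450279  f(a)=+2.648e-03  f'(a)=-2.495e+00  a ← 32.881951 − (+2.648e-03/-2.495e+00) = 32.883012
iter 4: u=1.450232  f(a)=+1.452e-07  f'(a)=-2.494e+00  a ← 32.883012 − (+1.452e-07/-2.494e+00) = 32.883012
iter 5: u=1.450232  f(a)=+0.000e+00  f'(a)=-2.494e+00  a ← 32.883012 − (+0.000e+00/-2.494e+00) = 32.883012
converged: |Δa| < 1e-12 after 5 iterations
sag = a·(cosh(S/(2a)) − 1) = 32.883012·(cosh(1.450232) − 1) = 41.081075
T_max/T_min = cosh(S/(2a)) = 2.249310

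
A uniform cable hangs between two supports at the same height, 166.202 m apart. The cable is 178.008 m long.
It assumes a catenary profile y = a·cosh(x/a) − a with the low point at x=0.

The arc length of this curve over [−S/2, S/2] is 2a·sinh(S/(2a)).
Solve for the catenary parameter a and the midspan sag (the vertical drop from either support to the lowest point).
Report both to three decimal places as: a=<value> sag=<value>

a=128.625 sag=27.791

seed: a₀ = √(S³/(24(L−S))) = √(166.202³/(24·11.806)) = 127.290900
iter 1: u=0.652843  f(a)=+2.542e-01  f'(a)=-1.935e-01  a ← 127.290900 − (+2.542e-01/-1.935e-01) = 128.604211
iter 2: u=0.646176  f(a)=+3.987e-03  f'(a)=-1.875e-01  a ← 128.604211 − (+3.987e-03/-1.875e-01) = 128.625475
iter 3: u=0.646070  f(a)=+1.016e-06  f'(a)=-1.874e-01  a ← 128.625475 − (+1.016e-06/-1.874e-01) = 128.625481
iter 4: u=0.646069  f(a)=+2.842e-14  f'(a)=-1.874e-01  a ← 128.625481 − (+2.842e-14/-1.874e-01) = 128.625481
converged: |Δa| < 1e-12 after 4 iterations
sag = a·(cosh(S/(2a)) − 1) = 128.625481·(cosh(0.646069) − 1) = 27.791354
T_max/T_min = cosh(S/(2a)) = 1.216064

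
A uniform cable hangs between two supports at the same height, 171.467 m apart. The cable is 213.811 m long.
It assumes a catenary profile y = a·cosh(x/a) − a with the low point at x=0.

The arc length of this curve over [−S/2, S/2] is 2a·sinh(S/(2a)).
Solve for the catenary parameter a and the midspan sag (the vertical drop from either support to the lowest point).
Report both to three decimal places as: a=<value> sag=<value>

a=72.905 sag=56.493

seed: a₀ = √(S³/(24(L−S))) = √(171.467³/(24·42.344)) = 70.431877
iter 1: u=1.217254  f(a)=+3.250e+00  f'(a)=-1.390e+00  a ← 70.431877 − (+3.250e+00/-1.390e+00) = 72.769602
iter 2: u=1.178150  f(a)=+1.688e-01  f'(a)=-1.249e+00  a ← 72.769602 − (+1.688e-01/-1.249e+00) = 72.904744
iter 3: u=1.175966  f(a)=+5.108e-04  f'(a)=-1.242e+00  a ← 72.904744 − (+5.108e-04/-1.242e+00) = 72.905156
iter 4: u=1.175959  f(a)=+4.707e-09  f'(a)=-1.242e+00  a ← 72.905156 − (+4.707e-09/-1.242e+00) = 72.905156
iter 5: u=1.175959  f(a)=+0.000e+00  f'(a)=-1.242e+00  a ← 72.905156 − (+0.000e+00/-1.242e+00) = 72.905156
converged: |Δa| < 1e-12 after 5 iterations
sag = a·(cosh(S/(2a)) − 1) = 72.905156·(cosh(1.175959) − 1) = 56.493251
T_max/T_min = cosh(S/(2a)) = 1.774887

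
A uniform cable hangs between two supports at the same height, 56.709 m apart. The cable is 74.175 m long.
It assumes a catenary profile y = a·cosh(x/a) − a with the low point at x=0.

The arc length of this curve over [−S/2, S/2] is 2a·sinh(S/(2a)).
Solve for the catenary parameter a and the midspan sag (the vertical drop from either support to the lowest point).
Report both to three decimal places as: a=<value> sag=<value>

a=21.761 sag=21.239

seed: a₀ = √(S³/(24(L−S))) = √(56.709³/(24·17.466)) = 20.858143
iter 1: u=1.359397  f(a)=+1.687e+00  f'(a)=-2.005e+00  a ← 20.858143 − (+1.687e+00/-2.005e+00) = 21.699228
iter 2: u=1.306705  f(a)=+1.074e-01  f'(a)=-1.757e+00  a ← 21.699228 − (+1.074e-01/-1.757e+00) = 21.760333
iter 3: u=1.303036  f(a)=+5.008e-04  f'(a)=-1.741e+00  a ← 21.760333 − (+5.008e-04/-1.741e+00) = 21.760621
iter 4: u=1.303019  f(a)=+1.100e-08  f'(a)=-1.741e+00  a ← 21.760621 − (+1.100e-08/-1.741e+00) = 21.760621
iter 5: u=1.303019  f(a)=+0.000e+00  f'(a)=-1.741e+00  a ← 21.760621 − (+0.000e+00/-1.741e+00) = 21.760621
converged: |Δa| < 1e-12 after 5 iterations
sag = a·(cosh(S/(2a)) − 1) = 21.760621·(cosh(1.303019) − 1) = 21.239464
T_max/T_min = cosh(S/(2a)) = 1.976050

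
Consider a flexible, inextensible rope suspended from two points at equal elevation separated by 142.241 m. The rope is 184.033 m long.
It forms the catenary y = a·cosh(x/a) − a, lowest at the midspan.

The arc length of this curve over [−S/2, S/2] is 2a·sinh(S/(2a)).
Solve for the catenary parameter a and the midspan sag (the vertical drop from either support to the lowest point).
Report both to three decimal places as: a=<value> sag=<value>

seed: a₀ = √(S³/(24(L−S))) = √(142.241³/(24·41.792)) = 53.565479
iter 1: u=1.327730  f(a)=+3.842e+00  f'(a)=-1.853e+00  a ← 53.565479 − (+3.842e+00/-1.853e+00) = 55.638527
iter 2: u=1.278260  f(a)=+2.343e-01  f'(a)=-1.634e+00  a ← 55.638527 − (+2.343e-01/-1.634e+00) = 55.781955
iter 3: u=1.274973  f(a)=+9.966e-04  f'(a)=-1.620e+00  a ← 55.781955 − (+9.966e-04/-1.620e+00) = 55.782570
iter 4: u=1.274959  f(a)=+1.820e-08  f'(a)=-1.620e+00  a ← 55.782570 − (+1.820e-08/-1.620e+00) = 55.782570
iter 5: u=1.274959  f(a)=+0.000e+00  f'(a)=-1.620e+00  a ← 55.782570 − (+0.000e+00/-1.620e+00) = 55.782570
converged: |Δa| < 1e-12 after 5 iterations
sag = a·(cosh(S/(2a)) − 1) = 55.782570·(cosh(1.274959) − 1) = 51.821944
T_max/T_min = cosh(S/(2a)) = 1.928999

a=55.783 sag=51.822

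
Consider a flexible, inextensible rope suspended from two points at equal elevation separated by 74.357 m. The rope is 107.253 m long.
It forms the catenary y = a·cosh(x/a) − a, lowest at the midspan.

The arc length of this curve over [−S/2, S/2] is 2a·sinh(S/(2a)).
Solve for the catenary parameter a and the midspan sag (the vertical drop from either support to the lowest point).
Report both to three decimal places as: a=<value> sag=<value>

a=24.202 sag=34.633

seed: a₀ = √(S³/(24(L−S))) = √(74.357³/(24·32.896)) = 22.819474
iter 1: u=1.629244  f(a)=+4.652e+00  f'(a)=-3.725e+00  a ← 22.819474 − (+4.652e+00/-3.725e+00) = 24.068536
iter 2: u=1.544693  f(a)=+4.093e-01  f'(a)=-3.096e+00  a ← 24.068536 − (+4.093e-01/-3.096e+00) = 24.200753
iter 3: u=1.536254  f(a)=+3.843e-03  f'(a)=-3.038e+00  a ← 24.200753 − (+3.843e-03/-3.038e+00) = 24.202018
iter 4: u=1.536174  f(a)=+3.458e-07  f'(a)=-3.037e+00  a ← 24.202018 − (+3.458e-07/-3.037e+00) = 24.202018
iter 5: u=1.536174  f(a)=+1.421e-14  f'(a)=-3.037e+00  a ← 24.202018 − (+1.421e-14/-3.037e+00) = 24.202018
converged: |Δa| < 1e-12 after 5 iterations
sag = a·(cosh(S/(2a)) − 1) = 24.202018·(cosh(1.536174) − 1) = 34.632829
T_max/T_min = cosh(S/(2a)) = 2.430989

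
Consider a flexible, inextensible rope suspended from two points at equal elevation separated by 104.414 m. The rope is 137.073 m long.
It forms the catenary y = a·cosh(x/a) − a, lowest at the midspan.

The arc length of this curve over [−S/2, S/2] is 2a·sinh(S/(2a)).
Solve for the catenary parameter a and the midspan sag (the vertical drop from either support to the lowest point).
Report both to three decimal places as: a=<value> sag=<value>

a=39.782 sag=39.463

seed: a₀ = √(S³/(24(L−S))) = √(104.414³/(24·32.659)) = 38.109306
iter 1: u=1.369928  f(a)=+3.205e+00  f'(a)=-2.058e+00  a ← 38.109306 − (+3.205e+00/-2.058e+00) = 39.666743
iter 2: u=1.316140  f(a)=+2.070e-01  f'(a)=-1.800e+00  a ← 39.666743 − (+2.070e-01/-1.800e+00) = 39.781716
iter 3: u=1.312337  f(a)=+9.946e-04  f'(a)=-1.783e+00  a ← 39.781716 − (+9.946e-04/-1.783e+00) = 39.782274
iter 4: u=1.312318  f(a)=+2.321e-08  f'(a)=-1.783e+00  a ← 39.782274 − (+2.321e-08/-1.783e+00) = 39.782274
iter 5: u=1.312318  f(a)=-2.842e-14  f'(a)=-1.783e+00  a ← 39.782274 − (-2.842e-14/-1.783e+00) = 39.782274
converged: |Δa| < 1e-12 after 5 iterations
sag = a·(cosh(S/(2a)) − 1) = 39.782274·(cosh(1.312318) − 1) = 39.463427
T_max/T_min = cosh(S/(2a)) = 1.991985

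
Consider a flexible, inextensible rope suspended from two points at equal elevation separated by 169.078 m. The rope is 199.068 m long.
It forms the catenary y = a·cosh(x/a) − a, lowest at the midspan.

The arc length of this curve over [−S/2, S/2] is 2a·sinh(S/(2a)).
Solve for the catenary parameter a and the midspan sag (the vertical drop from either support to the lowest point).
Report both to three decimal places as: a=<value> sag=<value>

seed: a₀ = √(S³/(24(L−S))) = √(169.078³/(24·29.990)) = 81.947706
iter 1: u=1.031621  f(a)=+1.637e+00  f'(a)=-8.128e-01  a ← 81.947706 − (+1.637e+00/-8.128e-01) = 83.961462
iter 2: u=1.006879  f(a)=+6.228e-02  f'(a)=-7.521e-01  a ← 83.961462 − (+6.228e-02/-7.521e-01) = 84.044274
iter 3: u=1.005886  f(a)=+9.805e-05  f'(a)=-7.497e-01  a ← 84.044274 − (+9.805e-05/-7.497e-01) = 84.044404
iter 4: u=1.005885  f(a)=+2.438e-10  f'(a)=-7.497e-01  a ← 84.044404 − (+2.438e-10/-7.497e-01) = 84.044404
iter 5: u=1.005885  f(a)=+8.527e-14  f'(a)=-7.497e-01  a ← 84.044404 − (+8.527e-14/-7.497e-01) = 84.044404
converged: |Δa| < 1e-12 after 5 iterations
sag = a·(cosh(S/(2a)) − 1) = 84.044404·(cosh(1.005885) − 1) = 46.226387
T_max/T_min = cosh(S/(2a)) = 1.550023

a=84.044 sag=46.226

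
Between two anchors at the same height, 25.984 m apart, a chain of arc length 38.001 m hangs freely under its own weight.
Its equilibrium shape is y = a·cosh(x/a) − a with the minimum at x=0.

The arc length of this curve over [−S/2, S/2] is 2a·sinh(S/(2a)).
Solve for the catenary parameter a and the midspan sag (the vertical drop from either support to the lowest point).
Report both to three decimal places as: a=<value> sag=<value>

seed: a₀ = √(S³/(24(L−S))) = √(25.984³/(24·12.017)) = 7.799295
iter 1: u=1.665792  f(a)=+1.782e+00  f'(a)=-4.026e+00  a ← 7.799295 − (+1.782e+00/-4.026e+00) = 8.241877
iter 2: u=1.576340  f(a)=+1.629e-01  f'(a)=-3.320e+00  a ← 8.241877 − (+1.629e-01/-3.320e+00) = 8.290941
iter 3: u=1.567011  f(a)=+1.665e-03  f'(a)=-3.253e+00  a ← 8.290941 − (+1.665e-03/-3.253e+00) = 8.291453
iter 4: u=1.566915  f(a)=+1.778e-07  f'(a)=-3.252e+00  a ← 8.291453 − (+1.778e-07/-3.252e+00) = 8.291453
iter 5: u=1.566915  f(a)=+0.000e+00  f'(a)=-3.252e+00  a ← 8.291453 − (+0.000e+00/-3.252e+00) = 8.291453
converged: |Δa| < 1e-12 after 5 iterations
sag = a·(cosh(S/(2a)) − 1) = 8.291453·(cosh(1.566915) − 1) = 12.439374
T_max/T_min = cosh(S/(2a)) = 2.500265

a=8.291 sag=12.439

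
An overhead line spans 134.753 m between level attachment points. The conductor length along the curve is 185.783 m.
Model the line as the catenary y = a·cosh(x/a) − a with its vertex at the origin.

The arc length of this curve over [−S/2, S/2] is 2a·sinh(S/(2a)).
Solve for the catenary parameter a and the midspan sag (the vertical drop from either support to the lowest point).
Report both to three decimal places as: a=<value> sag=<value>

a=47.044 sag=57.081

seed: a₀ = √(S³/(24(L−S))) = √(134.753³/(24·51.030)) = 44.698120
iter 1: u=1.507368  f(a)=+6.121e+00  f'(a)=-2.846e+00  a ← 44.698120 − (+6.121e+00/-2.846e+00) = 46.848879
iter 2: u=1.438167  f(a)=+4.695e-01  f'(a)=-2.425e+00  a ← 46.848879 − (+4.695e-01/-2.425e+00) = 47.042525
iter 3: u=1.432247  f(a)=+3.270e-03  f'(a)=-2.391e+00  a ← 47.042525 − (+3.270e-03/-2.391e+00) = 47.043892
iter 4: u=1.432205  f(a)=+1.610e-07  f'(a)=-2.391e+00  a ← 47.043892 − (+1.610e-07/-2.391e+00) = 47.043892
iter 5: u=1.432205  f(a)=+0.000e+00  f'(a)=-2.391e+00  a ← 47.043892 − (+0.000e+00/-2.391e+00) = 47.043892
converged: |Δa| < 1e-12 after 5 iterations
sag = a·(cosh(S/(2a)) − 1) = 47.043892·(cosh(1.432205) − 1) = 57.080834
T_max/T_min = cosh(S/(2a)) = 2.213353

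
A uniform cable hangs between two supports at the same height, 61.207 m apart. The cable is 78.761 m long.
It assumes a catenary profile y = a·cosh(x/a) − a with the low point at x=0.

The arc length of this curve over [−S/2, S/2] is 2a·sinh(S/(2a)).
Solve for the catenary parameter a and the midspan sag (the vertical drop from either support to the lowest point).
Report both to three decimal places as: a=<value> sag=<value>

a=24.274 sag=21.987

seed: a₀ = √(S³/(24(L−S))) = √(61.207³/(24·17.554)) = 23.329637
iter 1: u=1.311786  f(a)=+1.574e+00  f'(a)=-1.780e+00  a ← 23.329637 − (+1.574e+00/-1.780e+00) = 24.213619
iter 2: u=1.263896  f(a)=+9.387e-02  f'(a)=-1.574e+00  a ← 24.213619 − (+9.387e-02/-1.574e+00) = 24.273269
iter 3: u=1.260790  f(a)=+3.808e-04  f'(a)=-1.561e+00  a ← 24.273269 − (+3.808e-04/-1.561e+00) = 24.273513
iter 4: u=1.260778  f(a)=+6.324e-09  f'(a)=-1.561e+00  a ← 24.273513 − (+6.324e-09/-1.561e+00) = 24.273513
iter 5: u=1.260778  f(a)=+1.421e-14  f'(a)=-1.561e+00  a ← 24.273513 − (+1.421e-14/-1.561e+00) = 24.273513
converged: |Δa| < 1e-12 after 5 iterations
sag = a·(cosh(S/(2a)) − 1) = 24.273513·(cosh(1.260778) − 1) = 21.986915
T_max/T_min = cosh(S/(2a)) = 1.905799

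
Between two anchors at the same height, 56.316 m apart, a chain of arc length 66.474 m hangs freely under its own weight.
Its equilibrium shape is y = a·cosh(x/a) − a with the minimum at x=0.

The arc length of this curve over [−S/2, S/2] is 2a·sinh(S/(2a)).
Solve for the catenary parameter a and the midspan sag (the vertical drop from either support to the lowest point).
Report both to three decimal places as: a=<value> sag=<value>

seed: a₀ = √(S³/(24(L−S))) = √(56.316³/(24·10.158)) = 27.066866
iter 1: u=1.040313  f(a)=+5.641e-01  f'(a)=-8.350e-01  a ← 27.066866 − (+5.641e-01/-8.350e-01) = 27.742363
iter 2: u=1.014982  f(a)=+2.181e-02  f'(a)=-7.716e-01  a ← 27.742363 − (+2.181e-02/-7.716e-01) = 27.770623
iter 3: u=1.013949  f(a)=+3.549e-05  f'(a)=-7.691e-01  a ← 27.770623 − (+3.549e-05/-7.691e-01) = 27.770669
iter 4: u=1.013947  f(a)=+9.436e-11  f'(a)=-7.691e-01  a ← 27.770669 − (+9.436e-11/-7.691e-01) = 27.770669
iter 5: u=1.013947  f(a)=+1.421e-14  f'(a)=-7.691e-01  a ← 27.770669 − (+1.421e-14/-7.691e-01) = 27.770669
converged: |Δa| < 1e-12 after 5 iterations
sag = a·(cosh(S/(2a)) − 1) = 27.770669·(cosh(1.013947) − 1) = 15.541087
T_max/T_min = cosh(S/(2a)) = 1.559622

a=27.771 sag=15.541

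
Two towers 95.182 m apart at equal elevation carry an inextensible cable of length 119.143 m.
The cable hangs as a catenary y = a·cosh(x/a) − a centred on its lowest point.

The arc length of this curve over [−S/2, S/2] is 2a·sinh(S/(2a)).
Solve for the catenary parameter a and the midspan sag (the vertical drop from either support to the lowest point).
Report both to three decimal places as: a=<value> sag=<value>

seed: a₀ = √(S³/(24(L−S))) = √(95.182³/(24·23.961)) = 38.723459
iter 1: u=1.228997  f(a)=+1.876e+00  f'(a)=-1.435e+00  a ← 38.723459 − (+1.876e+00/-1.435e+00) = 40.030949
iter 2: u=1.188855  f(a)=+9.921e-02  f'(a)=-1.287e+00  a ← 40.030949 − (+9.921e-02/-1.287e+00) = 40.108048
iter 3: u=1.186570  f(a)=+3.117e-04  f'(a)=-1.279e+00  a ← 40.108048 − (+3.117e-04/-1.279e+00) = 40.108292
iter 4: u=1.186563  f(a)=+3.098e-09  f'(a)=-1.279e+00  a ← 40.108292 − (+3.098e-09/-1.279e+00) = 40.108292
iter 5: u=1.186563  f(a)=+4.263e-14  f'(a)=-1.279e+00  a ← 40.108292 − (+4.263e-14/-1.279e+00) = 40.108292
converged: |Δa| < 1e-12 after 5 iterations
sag = a·(cosh(S/(2a)) − 1) = 40.108292·(cosh(1.186563) − 1) = 31.707018
T_max/T_min = cosh(S/(2a)) = 1.790535

a=40.108 sag=31.707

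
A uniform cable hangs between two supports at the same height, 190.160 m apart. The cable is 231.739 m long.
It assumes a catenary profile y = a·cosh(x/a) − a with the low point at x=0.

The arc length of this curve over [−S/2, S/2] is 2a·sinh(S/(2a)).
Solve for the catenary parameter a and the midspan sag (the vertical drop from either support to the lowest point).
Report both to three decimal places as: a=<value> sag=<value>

seed: a₀ = √(S³/(24(L−S))) = √(190.160³/(24·41.579)) = 83.011089
iter 1: u=1.145389  f(a)=+2.814e+00  f'(a)=-1.140e+00  a ← 83.011089 − (+2.814e+00/-1.140e+00) = 85.480738
iter 2: u=1.112297  f(a)=+1.305e-01  f'(a)=-1.036e+00  a ← 85.480738 − (+1.305e-01/-1.036e+00) = 85.606668
iter 3: u=1.110661  f(a)=+3.106e-04  f'(a)=-1.031e+00  a ← 85.606668 − (+3.106e-04/-1.031e+00) = 85.606969
iter 4: u=1.110657  f(a)=+1.770e-09  f'(a)=-1.031e+00  a ← 85.606969 − (+1.770e-09/-1.031e+00) = 85.606969
iter 5: u=1.110657  f(a)=-2.842e-14  f'(a)=-1.031e+00  a ← 85.606969 − (-2.842e-14/-1.031e+00) = 85.606969
converged: |Δa| < 1e-12 after 5 iterations
sag = a·(cosh(S/(2a)) − 1) = 85.606969·(cosh(1.110657) − 1) = 58.456538
T_max/T_min = cosh(S/(2a)) = 1.682848

a=85.607 sag=58.457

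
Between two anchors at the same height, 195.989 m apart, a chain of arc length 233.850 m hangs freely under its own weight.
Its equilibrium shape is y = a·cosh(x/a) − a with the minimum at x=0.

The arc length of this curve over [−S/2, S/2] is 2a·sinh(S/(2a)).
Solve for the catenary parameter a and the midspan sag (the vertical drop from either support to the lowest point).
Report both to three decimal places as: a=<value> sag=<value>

a=93.550 sag=56.193

seed: a₀ = √(S³/(24(L−S))) = √(195.989³/(24·37.861)) = 91.021897
iter 1: u=1.076604  f(a)=+2.256e+00  f'(a)=-9.324e-01  a ← 91.021897 − (+2.256e+00/-9.324e-01) = 93.441133
iter 2: u=1.048730  f(a)=+9.306e-02  f'(a)=-8.569e-01  a ← 93.441133 − (+9.306e-02/-8.569e-01) = 93.549732
iter 3: u=1.047512  f(a)=+1.735e-04  f'(a)=-8.537e-01  a ← 93.549732 − (+1.735e-04/-8.537e-01) = 93.549935
iter 4: u=1.047510  f(a)=+6.054e-10  f'(a)=-8.537e-01  a ← 93.549935 − (+6.054e-10/-8.537e-01) = 93.549935
iter 5: u=1.047510  f(a)=+2.842e-14  f'(a)=-8.537e-01  a ← 93.549935 − (+2.842e-14/-8.537e-01) = 93.549935
converged: |Δa| < 1e-12 after 5 iterations
sag = a·(cosh(S/(2a)) − 1) = 93.549935·(cosh(1.047510) − 1) = 56.193332
T_max/T_min = cosh(S/(2a)) = 1.600677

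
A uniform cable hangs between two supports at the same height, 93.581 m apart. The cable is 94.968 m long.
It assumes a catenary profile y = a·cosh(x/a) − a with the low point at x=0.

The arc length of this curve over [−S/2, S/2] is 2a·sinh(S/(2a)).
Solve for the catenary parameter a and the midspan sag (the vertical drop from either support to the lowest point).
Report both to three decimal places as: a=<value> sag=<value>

a=157.253 sag=7.013

seed: a₀ = √(S³/(24(L−S))) = √(93.581³/(24·1.387)) = 156.905321
iter 1: u=0.298208  f(a)=+6.180e-03  f'(a)=-1.784e-02  a ← 156.905321 − (+6.180e-03/-1.784e-02) = 157.251802
iter 2: u=0.297551  f(a)=+2.053e-05  f'(a)=-1.772e-02  a ← 157.251802 − (+2.053e-05/-1.772e-02) = 157.252961
iter 3: u=0.297549  f(a)=+2.282e-10  f'(a)=-1.772e-02  a ← 157.252961 − (+2.282e-10/-1.772e-02) = 157.252961
iter 4: u=0.297549  f(a)=+1.421e-14  f'(a)=-1.772e-02  a ← 157.252961 − (+1.421e-14/-1.772e-02) = 157.252961
converged: |Δa| < 1e-12 after 4 iterations
sag = a·(cosh(S/(2a)) − 1) = 157.252961·(cosh(0.297549) − 1) = 7.012751
T_max/T_min = cosh(S/(2a)) = 1.044595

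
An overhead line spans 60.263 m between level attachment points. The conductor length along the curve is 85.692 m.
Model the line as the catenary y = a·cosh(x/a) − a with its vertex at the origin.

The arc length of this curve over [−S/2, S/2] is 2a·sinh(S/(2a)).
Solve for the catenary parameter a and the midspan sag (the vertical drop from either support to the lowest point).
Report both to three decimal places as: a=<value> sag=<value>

a=20.035 sag=27.264

seed: a₀ = √(S³/(24(L−S))) = √(60.263³/(24·25.429)) = 18.936768
iter 1: u=1.591164  f(a)=+3.420e+00  f'(a)=-3.430e+00  a ← 18.936768 − (+3.420e+00/-3.430e+00) = 19.933855
iter 2: u=1.511574  f(a)=+2.887e-01  f'(a)=-2.873e+00  a ← 19.933855 − (+2.887e-01/-2.873e+00) = 20.034326
iter 3: u=1.503994  f(a)=+2.476e-03  f'(a)=-2.824e+00  a ← 20.034326 − (+2.476e-03/-2.824e+00) = 20.035203
iter 4: u=1.503928  f(a)=+1.856e-07  f'(a)=-2.824e+00  a ← 20.035203 − (+1.856e-07/-2.824e+00) = 20.035203
iter 5: u=1.503928  f(a)=+1.421e-14  f'(a)=-2.824e+00  a ← 20.035203 − (+1.421e-14/-2.824e+00) = 20.035203
converged: |Δa| < 1e-12 after 5 iterations
sag = a·(cosh(S/(2a)) − 1) = 20.035203·(cosh(1.503928) − 1) = 27.263730
T_max/T_min = cosh(S/(2a)) = 2.360791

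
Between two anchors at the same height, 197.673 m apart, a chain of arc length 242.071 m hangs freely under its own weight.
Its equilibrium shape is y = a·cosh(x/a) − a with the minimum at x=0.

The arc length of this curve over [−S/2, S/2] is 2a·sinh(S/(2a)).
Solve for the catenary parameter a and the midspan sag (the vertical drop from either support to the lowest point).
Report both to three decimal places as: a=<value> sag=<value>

seed: a₀ = √(S³/(24(L−S))) = √(197.673³/(24·44.398)) = 85.140012
iter 1: u=1.160870  f(a)=+3.089e+00  f'(a)=-1.190e+00  a ← 85.140012 − (+3.089e+00/-1.190e+00) = 87.735208
iter 2: u=1.126532  f(a)=+1.469e-01  f'(a)=-1.080e+00  a ← 87.735208 − (+1.469e-01/-1.080e+00) = 87.871251
iter 3: u=1.124788  f(a)=+3.687e-04  f'(a)=-1.074e+00  a ← 87.871251 − (+3.687e-04/-1.074e+00) = 87.871594
iter 4: u=1.124783  f(a)=+2.336e-09  f'(a)=-1.074e+00  a ← 87.871594 − (+2.336e-09/-1.074e+00) = 87.871594
iter 5: u=1.124783  f(a)=-2.842e-14  f'(a)=-1.074e+00  a ← 87.871594 − (-2.842e-14/-1.074e+00) = 87.871594
converged: |Δa| < 1e-12 after 5 iterations
sag = a·(cosh(S/(2a)) − 1) = 87.871594·(cosh(1.124783) − 1) = 61.697819
T_max/T_min = cosh(S/(2a)) = 1.702136

a=87.872 sag=61.698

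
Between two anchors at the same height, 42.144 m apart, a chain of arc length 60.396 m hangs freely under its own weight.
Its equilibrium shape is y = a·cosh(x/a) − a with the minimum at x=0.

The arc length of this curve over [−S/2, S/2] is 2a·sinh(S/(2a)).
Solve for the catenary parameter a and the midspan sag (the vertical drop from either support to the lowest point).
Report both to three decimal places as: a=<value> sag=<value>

a=13.849 sag=19.373

seed: a₀ = √(S³/(24(L−S))) = √(42.144³/(24·18.252)) = 13.072022
iter 1: u=1.611992  f(a)=+2.524e+00  f'(a)=-3.589e+00  a ← 13.072022 − (+2.524e+00/-3.589e+00) = 13.775185
iter 2: u=1.529707  f(a)=+2.179e-01  f'(a)=-2.993e+00  a ← 13.775185 − (+2.179e-01/-2.993e+00) = 13.847985
iter 3: u=1.521665  f(a)=+1.964e-03  f'(a)=-2.940e+00  a ← 13.847985 − (+1.964e-03/-2.940e+00) = 13.848653
iter 4: u=1.521592  f(a)=+1.628e-07  f'(a)=-2.939e+00  a ← 13.848653 − (+1.628e-07/-2.939e+00) = 13.848653
iter 5: u=1.521592  f(a)=-7.105e-15  f'(a)=-2.939e+00  a ← 13.848653 − (-7.105e-15/-2.939e+00) = 13.848653
converged: |Δa| < 1e-12 after 5 iterations
sag = a·(cosh(S/(2a)) − 1) = 13.848653·(cosh(1.521592) − 1) = 19.373394
T_max/T_min = cosh(S/(2a)) = 2.398937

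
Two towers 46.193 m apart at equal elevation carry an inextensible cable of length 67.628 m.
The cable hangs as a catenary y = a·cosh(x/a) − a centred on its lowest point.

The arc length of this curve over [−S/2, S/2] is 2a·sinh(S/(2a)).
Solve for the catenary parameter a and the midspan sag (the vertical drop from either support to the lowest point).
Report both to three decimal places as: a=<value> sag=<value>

a=14.718 sag=22.160

seed: a₀ = √(S³/(24(L−S))) = √(46.193³/(24·21.435)) = 13.841938
iter 1: u=1.668589  f(a)=+3.190e+00  f'(a)=-4.050e+00  a ← 13.841938 − (+3.190e+00/-4.050e+00) = 14.629551
iter 2: u=1.578757  f(a)=+2.925e-01  f'(a)=-3.338e+00  a ← 14.629551 − (+2.925e-01/-3.338e+00) = 14.717171
iter 3: u=1.569357  f(a)=+3.008e-03  f'(a)=-3.270e+00  a ← 14.717171 − (+3.008e-03/-3.270e+00) = 14.718091
iter 4: u=1.569259  f(a)=+3.254e-07  f'(a)=-3.269e+00  a ← 14.718091 − (+3.254e-07/-3.269e+00) = 14.718091
iter 5: u=1.569259  f(a)=+1.421e-14  f'(a)=-3.269e+00  a ← 14.718091 − (+1.421e-14/-3.269e+00) = 14.718091
converged: |Δa| < 1e-12 after 5 iterations
sag = a·(cosh(S/(2a)) − 1) = 14.718091·(cosh(1.569259) − 1) = 22.160206
T_max/T_min = cosh(S/(2a)) = 2.505644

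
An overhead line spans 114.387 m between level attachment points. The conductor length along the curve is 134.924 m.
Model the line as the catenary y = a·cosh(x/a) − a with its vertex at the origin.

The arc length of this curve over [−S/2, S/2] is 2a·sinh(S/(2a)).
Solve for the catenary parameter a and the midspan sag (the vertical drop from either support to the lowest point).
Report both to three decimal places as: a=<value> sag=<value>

seed: a₀ = √(S³/(24(L−S))) = √(114.387³/(24·20.537)) = 55.104984
iter 1: u=1.037901  f(a)=+1.135e+00  f'(a)=-8.288e-01  a ← 55.104984 − (+1.135e+00/-8.288e-01) = 56.474349
iter 2: u=1.012734  f(a)=+4.368e-02  f'(a)=-7.661e-01  a ← 56.474349 − (+4.368e-02/-7.661e-01) = 56.531367
iter 3: u=1.011713  f(a)=+7.045e-05  f'(a)=-7.637e-01  a ← 56.531367 − (+7.045e-05/-7.637e-01) = 56.531459
iter 4: u=1.011711  f(a)=+1.839e-10  f'(a)=-7.637e-01  a ← 56.531459 − (+1.839e-10/-7.637e-01) = 56.531459
iter 5: u=1.011711  f(a)=+0.000e+00  f'(a)=-7.637e-01  a ← 56.531459 − (+0.000e+00/-7.637e-01) = 56.531459
converged: |Δa| < 1e-12 after 5 iterations
sag = a·(cosh(S/(2a)) − 1) = 56.531459·(cosh(1.011711) − 1) = 31.485172
T_max/T_min = cosh(S/(2a)) = 1.556950

a=56.531 sag=31.485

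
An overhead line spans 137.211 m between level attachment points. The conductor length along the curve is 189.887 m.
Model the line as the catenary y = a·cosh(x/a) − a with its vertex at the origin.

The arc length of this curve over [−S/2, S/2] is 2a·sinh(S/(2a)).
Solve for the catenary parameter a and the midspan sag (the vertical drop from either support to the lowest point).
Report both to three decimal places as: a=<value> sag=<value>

a=47.606 sag=58.604

seed: a₀ = √(S³/(24(L−S))) = √(137.211³/(24·52.676)) = 45.203429
iter 1: u=1.517706  f(a)=+6.410e+00  f'(a)=-2.914e+00  a ← 45.203429 − (+6.410e+00/-2.914e+00) = 47.403614
iter 2: u=1.447263  f(a)=+4.977e-01  f'(a)=-2.477e+00  a ← 47.403614 − (+4.977e-01/-2.477e+00) = 47.604546
iter 3: u=1.441154  f(a)=+3.559e-03  f'(a)=-2.442e+00  a ← 47.604546 − (+3.559e-03/-2.442e+00) = 47.606004
iter 4: u=1.441110  f(a)=+1.849e-07  f'(a)=-2.442e+00  a ← 47.606004 − (+1.849e-07/-2.442e+00) = 47.606004
iter 5: u=1.441110  f(a)=+2.842e-14  f'(a)=-2.442e+00  a ← 47.606004 − (+2.842e-14/-2.442e+00) = 47.606004
converged: |Δa| < 1e-12 after 5 iterations
sag = a·(cosh(S/(2a)) − 1) = 47.606004·(cosh(1.441110) − 1) = 58.604164
T_max/T_min = cosh(S/(2a)) = 2.231025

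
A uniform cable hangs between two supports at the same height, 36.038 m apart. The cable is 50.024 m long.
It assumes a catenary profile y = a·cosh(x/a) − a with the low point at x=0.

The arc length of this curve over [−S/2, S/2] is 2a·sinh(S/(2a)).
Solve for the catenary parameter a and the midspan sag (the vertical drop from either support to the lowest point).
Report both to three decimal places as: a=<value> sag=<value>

a=12.442 sag=15.494

seed: a₀ = √(S³/(24(L−S))) = √(36.038³/(24·13.986)) = 11.808334
iter 1: u=1.525956  f(a)=+1.722e+00  f'(a)=-2.968e+00  a ← 11.808334 − (+1.722e+00/-2.968e+00) = 12.388327
iter 2: u=1.454514  f(a)=+1.350e-01  f'(a)=-2.520e+00  a ← 12.388327 − (+1.350e-01/-2.520e+00) = 12.441895
iter 3: u=1.448252  f(a)=+9.855e-04  f'(a)=-2.483e+00  a ← 12.441895 − (+9.855e-04/-2.483e+00) = 12.442292
iter 4: u=1.448206  f(a)=+5.339e-08  f'(a)=-2.483e+00  a ← 12.442292 − (+5.339e-08/-2.483e+00) = 12.442292
iter 5: u=1.448206  f(a)=-7.105e-15  f'(a)=-2.483e+00  a ← 12.442292 − (-7.105e-15/-2.483e+00) = 12.442292
converged: |Δa| < 1e-12 after 5 iterations
sag = a·(cosh(S/(2a)) − 1) = 12.442292·(cosh(1.448206) − 1) = 15.493541
T_max/T_min = cosh(S/(2a)) = 2.245232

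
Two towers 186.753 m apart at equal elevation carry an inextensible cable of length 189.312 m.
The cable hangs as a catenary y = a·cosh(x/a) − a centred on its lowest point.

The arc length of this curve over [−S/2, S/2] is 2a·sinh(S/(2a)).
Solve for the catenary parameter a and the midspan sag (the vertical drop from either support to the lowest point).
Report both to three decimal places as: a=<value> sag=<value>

seed: a₀ = √(S³/(24(L−S))) = √(186.753³/(24·2.559)) = 325.657149
iter 1: u=0.286733  f(a)=+1.054e-02  f'(a)=-1.585e-02  a ← 325.657149 − (+1.054e-02/-1.585e-02) = 326.322328
iter 2: u=0.286148  f(a)=+3.238e-05  f'(a)=-1.575e-02  a ← 326.322328 − (+3.238e-05/-1.575e-02) = 326.324384
iter 3: u=0.286146  f(a)=+3.077e-10  f'(a)=-1.575e-02  a ← 326.324384 − (+3.077e-10/-1.575e-02) = 326.324384
iter 4: u=0.286146  f(a)=+5.684e-14  f'(a)=-1.575e-02  a ← 326.324384 − (+5.684e-14/-1.575e-02) = 326.324384
converged: |Δa| < 1e-12 after 4 iterations
sag = a·(cosh(S/(2a)) − 1) = 326.324384·(cosh(0.286146) − 1) = 13.451074
T_max/T_min = cosh(S/(2a)) = 1.041220

a=326.324 sag=13.451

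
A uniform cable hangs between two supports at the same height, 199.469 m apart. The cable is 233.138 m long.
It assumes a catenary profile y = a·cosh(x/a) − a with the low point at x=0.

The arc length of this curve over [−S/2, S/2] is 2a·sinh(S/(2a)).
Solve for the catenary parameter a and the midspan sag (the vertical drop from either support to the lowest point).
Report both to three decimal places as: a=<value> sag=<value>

a=101.522 sag=53.058

seed: a₀ = √(S³/(24(L−S))) = √(199.469³/(24·33.669)) = 99.104274
iter 1: u=1.006359  f(a)=+1.747e+00  f'(a)=-7.508e-01  a ← 99.104274 − (+1.747e+00/-7.508e-01) = 101.430576
iter 2: u=0.983278  f(a)=+6.339e-02  f'(a)=-6.972e-01  a ← 101.430576 − (+6.339e-02/-6.972e-01) = 101.521496
iter 3: u=0.982398  f(a)=+9.047e-05  f'(a)=-6.952e-01  a ← 101.521496 − (+9.047e-05/-6.952e-01) = 101.521627
iter 4: u=0.982397  f(a)=+1.849e-10  f'(a)=-6.952e-01  a ← 101.521627 − (+1.849e-10/-6.952e-01) = 101.521627
iter 5: u=0.982397  f(a)=-5.684e-14  f'(a)=-6.952e-01  a ← 101.521627 − (-5.684e-14/-6.952e-01) = 101.521627
converged: |Δa| < 1e-12 after 5 iterations
sag = a·(cosh(S/(2a)) − 1) = 101.521627·(cosh(0.982397) − 1) = 53.058361
T_max/T_min = cosh(S/(2a)) = 1.522631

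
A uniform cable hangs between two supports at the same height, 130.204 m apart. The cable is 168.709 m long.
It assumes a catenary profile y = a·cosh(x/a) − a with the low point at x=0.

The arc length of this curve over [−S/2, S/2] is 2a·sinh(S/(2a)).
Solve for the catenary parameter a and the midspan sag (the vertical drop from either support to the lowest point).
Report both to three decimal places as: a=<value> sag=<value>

seed: a₀ = √(S³/(24(L−S))) = √(130.204³/(24·38.505)) = 48.873372
iter 1: u=1.332055  f(a)=+3.564e+00  f'(a)=-1.874e+00  a ← 48.873372 − (+3.564e+00/-1.874e+00) = 50.775609
iter 2: u=1.282151  f(a)=+2.186e-01  f'(a)=-1.650e+00  a ← 50.775609 − (+2.186e-01/-1.650e+00) = 50.908109
iter 3: u=1.278814  f(a)=+9.418e-04  f'(a)=-1.636e+00  a ← 50.908109 − (+9.418e-04/-1.636e+00) = 50.908685
iter 4: u=1.278799  f(a)=+1.764e-08  f'(a)=-1.636e+00  a ← 50.908685 − (+1.764e-08/-1.636e+00) = 50.908685
iter 5: u=1.278799  f(a)=+0.000e+00  f'(a)=-1.636e+00  a ← 50.908685 − (+0.000e+00/-1.636e+00) = 50.908685
converged: |Δa| < 1e-12 after 5 iterations
sag = a·(cosh(S/(2a)) − 1) = 50.908685·(cosh(1.278799) − 1) = 47.617331
T_max/T_min = cosh(S/(2a)) = 1.935348

a=50.909 sag=47.617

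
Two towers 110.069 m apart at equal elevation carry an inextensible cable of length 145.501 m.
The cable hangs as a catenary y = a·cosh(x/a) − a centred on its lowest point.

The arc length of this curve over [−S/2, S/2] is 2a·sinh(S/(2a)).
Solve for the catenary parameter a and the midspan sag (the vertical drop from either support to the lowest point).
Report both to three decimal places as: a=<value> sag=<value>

a=41.386 sag=42.313

seed: a₀ = √(S³/(24(L−S))) = √(110.069³/(24·35.432)) = 39.599899
iter 1: u=1.389764  f(a)=+3.583e+00  f'(a)=-2.160e+00  a ← 39.599899 − (+3.583e+00/-2.160e+00) = 41.258998
iter 2: u=1.333879  f(a)=+2.375e-01  f'(a)=-1.882e+00  a ← 41.258998 − (+2.375e-01/-1.882e+00) = 41.385183
iter 3: u=1.329812  f(a)=+1.207e-03  f'(a)=-1.863e+00  a ← 41.385183 − (+1.207e-03/-1.863e+00) = 41.385831
iter 4: u=1.329791  f(a)=+3.153e-08  f'(a)=-1.863e+00  a ← 41.385831 − (+3.153e-08/-1.863e+00) = 41.385831
iter 5: u=1.329791  f(a)=+0.000e+00  f'(a)=-1.863e+00  a ← 41.385831 − (+0.000e+00/-1.863e+00) = 41.385831
converged: |Δa| < 1e-12 after 5 iterations
sag = a·(cosh(S/(2a)) − 1) = 41.385831·(cosh(1.329791) − 1) = 42.312570
T_max/T_min = cosh(S/(2a)) = 2.022393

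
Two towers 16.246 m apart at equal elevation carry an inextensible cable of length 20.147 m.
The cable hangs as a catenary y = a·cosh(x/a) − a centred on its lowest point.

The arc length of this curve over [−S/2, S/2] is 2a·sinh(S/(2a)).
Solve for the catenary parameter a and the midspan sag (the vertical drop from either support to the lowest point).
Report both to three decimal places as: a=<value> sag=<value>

seed: a₀ = √(S³/(24(L−S))) = √(16.246³/(24·3.901)) = 6.767466
iter 1: u=1.200302  f(a)=+2.908e-01  f'(a)=-1.328e+00  a ← 6.767466 − (+2.908e-01/-1.328e+00) = 6.986520
iter 2: u=1.162667  f(a)=+1.472e-02  f'(a)=-1.196e+00  a ← 6.986520 − (+1.472e-02/-1.196e+00) = 6.998823
iter 3: u=1.160624  f(a)=+4.214e-05  f'(a)=-1.190e+00  a ← 6.998823 − (+4.214e-05/-1.190e+00) = 6.998858
iter 4: u=1.160618  f(a)=+3.476e-10  f'(a)=-1.190e+00  a ← 6.998858 − (+3.476e-10/-1.190e+00) = 6.998858
iter 5: u=1.160618  f(a)=+7.105e-15  f'(a)=-1.190e+00  a ← 6.998858 − (+7.105e-15/-1.190e+00) = 6.998858
converged: |Δa| < 1e-12 after 5 iterations
sag = a·(cosh(S/(2a)) − 1) = 6.998858·(cosh(1.160618) − 1) = 5.267332
T_max/T_min = cosh(S/(2a)) = 1.752599

a=6.999 sag=5.267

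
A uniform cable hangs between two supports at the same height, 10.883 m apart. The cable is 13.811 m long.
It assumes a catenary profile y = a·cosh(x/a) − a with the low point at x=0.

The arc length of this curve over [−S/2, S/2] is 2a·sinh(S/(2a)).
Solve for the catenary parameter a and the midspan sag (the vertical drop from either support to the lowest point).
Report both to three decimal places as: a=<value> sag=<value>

a=4.446 sag=3.767

seed: a₀ = √(S³/(24(L−S))) = √(10.883³/(24·2.928)) = 4.282839
iter 1: u=1.270536  f(a)=+2.456e-01  f'(a)=-1.601e+00  a ← 4.282839 − (+2.456e-01/-1.601e+00) = 4.436240
iter 2: u=1.226602  f(a)=+1.381e-02  f'(a)=-1.426e+00  a ← 4.436240 − (+1.381e-02/-1.426e+00) = 4.445929
iter 3: u=1.223929  f(a)=+4.945e-05  f'(a)=-1.415e+00  a ← 4.445929 − (+4.945e-05/-1.415e+00) = 4.445964
iter 4: u=1.223919  f(a)=+6.387e-10  f'(a)=-1.415e+00  a ← 4.445964 − (+6.387e-10/-1.415e+00) = 4.445964
iter 5: u=1.223919  f(a)=+1.776e-15  f'(a)=-1.415e+00  a ← 4.445964 − (+1.776e-15/-1.415e+00) = 4.445964
converged: |Δa| < 1e-12 after 5 iterations
sag = a·(cosh(S/(2a)) − 1) = 4.445964·(cosh(1.223919) − 1) = 3.766985
T_max/T_min = cosh(S/(2a)) = 1.847282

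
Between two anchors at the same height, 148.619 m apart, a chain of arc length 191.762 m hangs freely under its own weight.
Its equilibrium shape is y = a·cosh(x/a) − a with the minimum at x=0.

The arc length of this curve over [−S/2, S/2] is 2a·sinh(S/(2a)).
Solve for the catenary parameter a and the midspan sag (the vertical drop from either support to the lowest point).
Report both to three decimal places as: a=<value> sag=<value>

seed: a₀ = √(S³/(24(L−S))) = √(148.619³/(24·43.143)) = 56.305486
iter 1: u=1.319756  f(a)=+3.917e+00  f'(a)=-1.817e+00  a ← 56.305486 − (+3.917e+00/-1.817e+00) = 58.461725
iter 2: u=1.271079  f(a)=+2.362e-01  f'(a)=-1.603e+00  a ← 58.461725 − (+2.362e-01/-1.603e+00) = 58.609060
iter 3: u=1.267884  f(a)=+9.814e-04  f'(a)=-1.590e+00  a ← 58.609060 − (+9.814e-04/-1.590e+00) = 58.609677
iter 4: u=1.267871  f(a)=+1.709e-08  f'(a)=-1.590e+00  a ← 58.609677 − (+1.709e-08/-1.590e+00) = 58.609677
iter 5: u=1.267871  f(a)=+2.842e-14  f'(a)=-1.590e+00  a ← 58.609677 − (+2.842e-14/-1.590e+00) = 58.609677
converged: |Δa| < 1e-12 after 5 iterations
sag = a·(cosh(S/(2a)) − 1) = 58.609677·(cosh(1.267871) − 1) = 53.765856
T_max/T_min = cosh(S/(2a)) = 1.917355

a=58.610 sag=53.766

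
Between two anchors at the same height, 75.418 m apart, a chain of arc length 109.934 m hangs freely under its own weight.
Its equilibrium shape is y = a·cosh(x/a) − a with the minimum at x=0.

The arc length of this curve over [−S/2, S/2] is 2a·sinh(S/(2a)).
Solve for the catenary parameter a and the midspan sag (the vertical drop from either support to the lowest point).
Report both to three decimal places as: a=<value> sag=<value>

seed: a₀ = √(S³/(24(L−S))) = √(75.418³/(24·34.516)) = 22.756039
iter 1: u=1.657099  f(a)=+5.061e+00  f'(a)=-3.953e+00  a ← 22.756039 − (+5.061e+00/-3.953e+00) = 24.036465
iter 2: u=1.568825  f(a)=+4.586e-01  f'(a)=-3.266e+00  a ← 24.036465 − (+4.586e-01/-3.266e+00) = 24.176873
iter 3: u=1.559714  f(a)=+4.593e-03  f'(a)=-3.201e+00  a ← 24.176873 − (+4.593e-03/-3.201e+00) = 24.178308
iter 4: u=1.559621  f(a)=+4.711e-07  f'(a)=-3.200e+00  a ← 24.178308 − (+4.711e-07/-3.200e+00) = 24.178308
iter 5: u=1.559621  f(a)=+1.421e-14  f'(a)=-3.200e+00  a ← 24.178308 − (+1.421e-14/-3.200e+00) = 24.178308
converged: |Δa| < 1e-12 after 5 iterations
sag = a·(cosh(S/(2a)) − 1) = 24.178308·(cosh(1.559621) − 1) = 35.871352
T_max/T_min = cosh(S/(2a)) = 2.483617

a=24.178 sag=35.871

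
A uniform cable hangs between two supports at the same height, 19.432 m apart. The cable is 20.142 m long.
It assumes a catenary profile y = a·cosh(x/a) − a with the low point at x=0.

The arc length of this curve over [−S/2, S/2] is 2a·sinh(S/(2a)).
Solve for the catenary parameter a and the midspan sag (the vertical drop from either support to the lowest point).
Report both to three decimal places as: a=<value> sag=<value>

seed: a₀ = √(S³/(24(L−S))) = √(19.432³/(24·0.710)) = 20.751116
iter 1: u=0.468216  f(a)=+7.823e-03  f'(a)=-6.994e-02  a ← 20.751116 − (+7.823e-03/-6.994e-02) = 20.862970
iter 2: u=0.465706  f(a)=+6.371e-05  f'(a)=-6.881e-02  a ← 20.862970 − (+6.371e-05/-6.881e-02) = 20.863895
iter 3: u=0.465685  f(a)=+4.301e-09  f'(a)=-6.880e-02  a ← 20.863895 − (+4.301e-09/-6.880e-02) = 20.863896
iter 4: u=0.465685  f(a)=-3.553e-15  f'(a)=-6.880e-02  a ← 20.863896 − (-3.553e-15/-6.880e-02) = 20.863896
converged: |Δa| < 1e-12 after 4 iterations
sag = a·(cosh(S/(2a)) − 1) = 20.863896·(cosh(0.465685) − 1) = 2.303478
T_max/T_min = cosh(S/(2a)) = 1.110405

a=20.864 sag=2.303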